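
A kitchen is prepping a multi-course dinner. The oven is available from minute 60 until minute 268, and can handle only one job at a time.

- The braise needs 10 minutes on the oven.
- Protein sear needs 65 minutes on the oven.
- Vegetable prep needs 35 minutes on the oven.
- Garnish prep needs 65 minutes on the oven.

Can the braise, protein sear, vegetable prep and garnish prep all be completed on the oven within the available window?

The oven window is 268 − 60 = 208 minutes.
Running back to back, the jobs need 10 + 65 + 35 + 65 = 175 minutes on the oven.
Since 175 ≤ 208, they fit within the window.

Yes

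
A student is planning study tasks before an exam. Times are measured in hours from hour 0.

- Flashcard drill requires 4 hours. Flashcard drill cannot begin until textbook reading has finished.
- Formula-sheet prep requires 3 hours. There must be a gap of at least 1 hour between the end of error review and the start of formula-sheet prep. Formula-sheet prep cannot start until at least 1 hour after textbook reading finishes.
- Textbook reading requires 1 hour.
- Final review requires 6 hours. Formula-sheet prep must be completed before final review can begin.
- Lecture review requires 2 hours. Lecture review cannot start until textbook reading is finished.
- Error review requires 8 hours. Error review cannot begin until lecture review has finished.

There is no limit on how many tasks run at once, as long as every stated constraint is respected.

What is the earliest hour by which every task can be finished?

21

Textbook reading has no prerequisites, so it starts at hour 0 and finishes at hour 1.
Flashcard drill cannot begin until textbook reading (finishes hour 1). It runs from hour 1 to 1 + 4 = hour 5.
Lecture review waits on textbook reading (finishes hour 1), so it starts at hour 1 and finishes at 1 + 2 = hour 3.
Error review waits on lecture review (finishes hour 3), so it starts at hour 3 and finishes at 3 + 8 = hour 11.
Formula-sheet prep has to wait for error review (finishes hour 11, plus 1-hour gap → hour 12); textbook reading (finishes hour 1, plus 1-hour gap → hour 2). The latest of these is hour 12, so formula-sheet prep runs hour 12 to 12 + 3 = hour 15.
After formula-sheet prep (finishes hour 15), final review can start at hour 15 and finishes at hour 21.
All tasks are finished once the last one completes. Finish times: Textbook reading at 1, Lecture review at 3, Flashcard drill at 5, Error review at 11, Formula-sheet prep at 15, Final review at 21. The latest is hour 21.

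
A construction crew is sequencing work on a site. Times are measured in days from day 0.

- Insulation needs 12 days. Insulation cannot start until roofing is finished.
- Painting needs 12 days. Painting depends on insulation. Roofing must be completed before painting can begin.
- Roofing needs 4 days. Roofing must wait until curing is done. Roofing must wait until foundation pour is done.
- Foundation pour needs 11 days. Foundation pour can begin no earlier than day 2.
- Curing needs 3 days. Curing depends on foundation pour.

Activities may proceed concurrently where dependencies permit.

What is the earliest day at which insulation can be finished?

32

After its own release at day 2, foundation pour can start at day 2 and finishes at day 13.
Curing cannot begin until foundation pour (finishes day 13). It runs from day 13 to 13 + 3 = day 16.
For roofing: curing (finishes day 16); foundation pour (finishes day 13). Taking the maximum gives a start of day 16, and it finishes at 16 + 4 = day 20.
Insulation cannot begin until roofing (finishes day 20). It runs from day 20 to 20 + 12 = day 32.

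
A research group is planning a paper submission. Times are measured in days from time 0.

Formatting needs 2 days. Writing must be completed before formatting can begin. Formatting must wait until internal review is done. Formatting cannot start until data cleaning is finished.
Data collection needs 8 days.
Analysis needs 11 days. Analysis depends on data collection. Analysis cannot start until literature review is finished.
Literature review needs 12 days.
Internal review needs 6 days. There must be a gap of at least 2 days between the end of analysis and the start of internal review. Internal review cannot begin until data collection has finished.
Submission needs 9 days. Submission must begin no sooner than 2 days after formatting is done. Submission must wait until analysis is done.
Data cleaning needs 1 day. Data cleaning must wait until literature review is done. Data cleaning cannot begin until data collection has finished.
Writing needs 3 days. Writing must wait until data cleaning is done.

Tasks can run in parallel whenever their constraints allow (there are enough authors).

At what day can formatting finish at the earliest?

33

Nothing blocks data collection, so it runs from day 0 to day 8.
Nothing blocks literature review, so it runs from day 0 to day 12.
For analysis: data collection (finishes day 8); literature review (finishes day 12). Taking the maximum gives a start of day 12, and it finishes at 12 + 11 = day 23.
Internal review needs all of analysis (finishes day 23, plus 2-day gap → day 25); data collection (finishes day 8). That puts its earliest start at day 25; it finishes at 25 + 6 = day 31.
Data cleaning has to wait for literature review (finishes day 12); data collection (finishes day 8). The latest of these is day 12, so data cleaning runs day 12 to 12 + 1 = day 13.
Writing cannot begin until data cleaning (finishes day 13). It runs from day 13 to 13 + 3 = day 16.
Formatting cannot start until writing (finishes day 16); internal review (finishes day 31); data cleaning (finishes day 13). The controlling bound is day 31, so formatting finishes at 31 + 2 = day 33.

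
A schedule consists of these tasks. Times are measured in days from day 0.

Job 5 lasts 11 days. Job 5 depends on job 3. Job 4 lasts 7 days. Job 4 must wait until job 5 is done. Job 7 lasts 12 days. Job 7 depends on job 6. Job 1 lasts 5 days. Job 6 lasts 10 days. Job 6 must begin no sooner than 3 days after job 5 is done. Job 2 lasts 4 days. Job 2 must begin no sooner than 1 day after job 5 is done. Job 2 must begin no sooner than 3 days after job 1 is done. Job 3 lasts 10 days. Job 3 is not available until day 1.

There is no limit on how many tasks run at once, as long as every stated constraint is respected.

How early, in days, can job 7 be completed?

Job 3 cannot begin until its own release at day 1. It runs from day 1 to 1 + 10 = day 11.
Job 5 waits on job 3 (finishes day 11), so it starts at day 11 and finishes at 11 + 11 = day 22.
Job 6 waits on job 5 (finishes day 22, plus 3-day gap → day 25), so it starts at day 25 and finishes at 25 + 10 = day 35.
Job 7 waits on job 6 (finishes day 35), so it starts at day 35 and finishes at 35 + 12 = day 47.

47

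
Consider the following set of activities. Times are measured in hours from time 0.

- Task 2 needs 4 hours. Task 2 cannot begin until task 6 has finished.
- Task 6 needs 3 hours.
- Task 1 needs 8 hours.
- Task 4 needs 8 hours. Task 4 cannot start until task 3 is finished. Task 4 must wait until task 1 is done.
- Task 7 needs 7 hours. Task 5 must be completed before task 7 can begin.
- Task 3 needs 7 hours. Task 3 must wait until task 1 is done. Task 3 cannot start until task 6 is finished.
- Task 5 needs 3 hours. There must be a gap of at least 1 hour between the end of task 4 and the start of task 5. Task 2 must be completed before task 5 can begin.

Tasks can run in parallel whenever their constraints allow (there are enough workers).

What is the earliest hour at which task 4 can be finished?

23

Nothing blocks task 6, so it runs from hour 0 to hour 3.
Nothing blocks task 1, so it runs from hour 0 to hour 8.
For task 3: task 1 (finishes hour 8); task 6 (finishes hour 3). Taking the maximum gives a start of hour 8, and it finishes at 8 + 7 = hour 15.
Task 4 cannot start until task 3 (finishes hour 15); task 1 (finishes hour 8). The controlling bound is hour 15, so task 4 finishes at 15 + 8 = hour 23.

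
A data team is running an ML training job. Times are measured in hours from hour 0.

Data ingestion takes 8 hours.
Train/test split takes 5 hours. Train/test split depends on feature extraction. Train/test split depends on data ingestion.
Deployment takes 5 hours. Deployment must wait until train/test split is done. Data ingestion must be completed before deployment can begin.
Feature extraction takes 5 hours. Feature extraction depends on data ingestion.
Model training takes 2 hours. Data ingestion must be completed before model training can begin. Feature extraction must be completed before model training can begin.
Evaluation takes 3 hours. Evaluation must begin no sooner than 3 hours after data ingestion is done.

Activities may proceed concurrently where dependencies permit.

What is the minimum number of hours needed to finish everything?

23

Nothing blocks data ingestion, so it runs from hour 0 to hour 8.
Evaluation waits on data ingestion (finishes hour 8, plus 3-hour gap → hour 11), so it starts at hour 11 and finishes at 11 + 3 = hour 14.
After data ingestion (finishes hour 8), feature extraction can start at hour 8 and finishes at hour 13.
Model training cannot start until data ingestion (finishes hour 8); feature extraction (finishes hour 13). The controlling bound is hour 13, so model training finishes at 13 + 2 = hour 15.
Train/test split cannot start until feature extraction (finishes hour 13); data ingestion (finishes hour 8). The controlling bound is hour 13, so train/test split finishes at 13 + 5 = hour 18.
Deployment cannot start until train/test split (finishes hour 18); data ingestion (finishes hour 8). The controlling bound is hour 18, so deployment finishes at 18 + 5 = hour 23.
All tasks are finished once the last one completes. Finish times: Data ingestion at 8, Feature extraction at 13, Train/test split at 18, Model training at 15, Evaluation at 14, Deployment at 23. The latest is hour 23.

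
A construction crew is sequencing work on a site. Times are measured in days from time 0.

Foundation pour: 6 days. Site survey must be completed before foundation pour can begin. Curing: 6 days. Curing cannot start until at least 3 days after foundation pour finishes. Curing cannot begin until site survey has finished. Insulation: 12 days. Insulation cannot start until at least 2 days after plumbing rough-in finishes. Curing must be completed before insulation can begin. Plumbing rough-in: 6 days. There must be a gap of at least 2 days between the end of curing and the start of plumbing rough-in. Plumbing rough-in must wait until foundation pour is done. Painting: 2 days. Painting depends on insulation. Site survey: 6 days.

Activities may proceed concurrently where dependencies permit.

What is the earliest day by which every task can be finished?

45

Site survey can start immediately at day 0; it finishes at day 6.
Foundation pour cannot begin until site survey (finishes day 6). It runs from day 6 to 6 + 6 = day 12.
Curing needs all of foundation pour (finishes day 12, plus 3-day gap → day 15); site survey (finishes day 6). That puts its earliest start at day 15; it finishes at 15 + 6 = day 21.
Plumbing rough-in cannot start until curing (finishes day 21, plus 2-day gap → day 23); foundation pour (finishes day 12). The controlling bound is day 23, so plumbing rough-in finishes at 23 + 6 = day 29.
Insulation has to wait for plumbing rough-in (finishes day 29, plus 2-day gap → day 31); curing (finishes day 21). The latest of these is day 31, so insulation runs day 31 to 31 + 12 = day 43.
Painting cannot begin until insulation (finishes day 43). It runs from day 43 to 43 + 2 = day 45.
All tasks are finished once the last one completes. Finish times: Site survey at 6, Foundation pour at 12, Curing at 21, Plumbing rough-in at 29, Insulation at 43, Painting at 45. The latest is day 45.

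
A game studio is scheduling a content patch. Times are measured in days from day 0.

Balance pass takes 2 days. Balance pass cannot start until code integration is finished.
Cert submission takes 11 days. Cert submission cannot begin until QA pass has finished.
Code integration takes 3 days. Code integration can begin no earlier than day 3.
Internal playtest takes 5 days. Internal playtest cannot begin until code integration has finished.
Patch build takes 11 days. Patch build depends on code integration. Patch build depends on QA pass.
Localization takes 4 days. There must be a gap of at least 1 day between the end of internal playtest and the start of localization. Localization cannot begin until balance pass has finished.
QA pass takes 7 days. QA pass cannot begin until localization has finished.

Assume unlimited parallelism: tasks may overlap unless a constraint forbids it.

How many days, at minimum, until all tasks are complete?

After its own release at day 3, code integration can start at day 3 and finishes at day 6.
Balance pass cannot begin until code integration (finishes day 6). It runs from day 6 to 6 + 2 = day 8.
Internal playtest cannot begin until code integration (finishes day 6). It runs from day 6 to 6 + 5 = day 11.
Localization needs all of internal playtest (finishes day 11, plus 1-day gap → day 12); balance pass (finishes day 8). That puts its earliest start at day 12; it finishes at 12 + 4 = day 16.
QA pass cannot begin until localization (finishes day 16). It runs from day 16 to 16 + 7 = day 23.
Patch build has to wait for code integration (finishes day 6); QA pass (finishes day 23). The latest of these is day 23, so patch build runs day 23 to 23 + 11 = day 34.
After QA pass (finishes day 23), cert submission can start at day 23 and finishes at day 34.
All tasks are finished once the last one completes. Finish times: Code integration at 6, Internal playtest at 11, Balance pass at 8, Localization at 16, QA pass at 23, Cert submission at 34, Patch build at 34. The latest is day 34.

34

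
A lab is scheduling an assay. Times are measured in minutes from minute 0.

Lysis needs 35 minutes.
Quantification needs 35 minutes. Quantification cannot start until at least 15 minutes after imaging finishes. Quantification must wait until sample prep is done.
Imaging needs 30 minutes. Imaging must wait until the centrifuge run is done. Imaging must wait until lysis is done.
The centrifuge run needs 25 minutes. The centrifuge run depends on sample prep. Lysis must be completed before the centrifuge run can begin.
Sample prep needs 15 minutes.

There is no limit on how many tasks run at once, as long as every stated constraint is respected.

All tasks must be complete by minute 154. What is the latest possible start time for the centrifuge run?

49

Quantification has no dependents, so it just needs to finish by minute 154. Starting by 154 − 35 = minute 119 achieves that.
Since quantification (must start by minute 119, minus 15-minute gap → minute 104) depends on it, imaging must finish by minute 104. Backing off its 30-minute duration gives a latest start of minute 74.
The centrifuge run must finish before imaging (must start by minute 74). With a 25-minute duration, the centrifuge run must start by 74 − 25 = minute 49.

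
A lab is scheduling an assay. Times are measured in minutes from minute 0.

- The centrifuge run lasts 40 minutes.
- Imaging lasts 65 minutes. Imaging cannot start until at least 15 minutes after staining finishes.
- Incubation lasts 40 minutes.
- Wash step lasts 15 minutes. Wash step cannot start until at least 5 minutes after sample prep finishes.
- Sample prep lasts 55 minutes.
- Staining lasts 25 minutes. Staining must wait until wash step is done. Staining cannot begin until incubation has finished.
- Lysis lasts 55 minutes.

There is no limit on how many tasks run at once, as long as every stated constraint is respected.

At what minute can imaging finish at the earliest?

180

Nothing blocks incubation, so it runs from minute 0 to minute 40.
Sample prep can start immediately at minute 0; it finishes at minute 55.
Wash step cannot begin until sample prep (finishes minute 55, plus 5-minute gap → minute 60). It runs from minute 60 to 60 + 15 = minute 75.
Staining needs all of wash step (finishes minute 75); incubation (finishes minute 40). That puts its earliest start at minute 75; it finishes at 75 + 25 = minute 100.
Imaging cannot begin until staining (finishes minute 100, plus 15-minute gap → minute 115). It runs from minute 115 to 115 + 65 = minute 180.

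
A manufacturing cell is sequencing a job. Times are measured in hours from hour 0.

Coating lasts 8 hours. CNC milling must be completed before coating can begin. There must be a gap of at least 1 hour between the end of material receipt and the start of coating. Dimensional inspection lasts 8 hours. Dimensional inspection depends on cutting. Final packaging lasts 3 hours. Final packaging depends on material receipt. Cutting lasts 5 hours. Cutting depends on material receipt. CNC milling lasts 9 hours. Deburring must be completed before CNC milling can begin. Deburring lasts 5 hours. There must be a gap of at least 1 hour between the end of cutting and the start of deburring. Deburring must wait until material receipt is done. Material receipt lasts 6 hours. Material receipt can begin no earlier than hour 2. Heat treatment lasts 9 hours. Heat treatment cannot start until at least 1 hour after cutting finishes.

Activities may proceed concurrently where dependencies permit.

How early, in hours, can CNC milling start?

After its own release at hour 2, material receipt can start at hour 2 and finishes at hour 8.
Cutting cannot begin until material receipt (finishes hour 8). It runs from hour 8 to 8 + 5 = hour 13.
For deburring: cutting (finishes hour 13, plus 1-hour gap → hour 14); material receipt (finishes hour 8). Taking the maximum gives a start of hour 14, and it finishes at 14 + 5 = hour 19.
CNC milling waits on deburring (finishes hour 19), so the earliest it can start is hour 19.

19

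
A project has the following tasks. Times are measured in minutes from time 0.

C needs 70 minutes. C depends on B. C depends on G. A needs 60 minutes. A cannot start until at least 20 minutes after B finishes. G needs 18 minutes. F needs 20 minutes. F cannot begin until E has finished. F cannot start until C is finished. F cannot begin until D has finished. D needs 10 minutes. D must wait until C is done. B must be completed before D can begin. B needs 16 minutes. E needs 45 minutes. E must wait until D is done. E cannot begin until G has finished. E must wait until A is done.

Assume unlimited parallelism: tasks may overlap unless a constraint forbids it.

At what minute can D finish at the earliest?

G has no prerequisites, so it starts at minute 0 and finishes at minute 18.
B has no prerequisites, so it starts at minute 0 and finishes at minute 16.
C has to wait for B (finishes minute 16); G (finishes minute 18). The latest of these is minute 18, so C runs minute 18 to 18 + 70 = minute 88.
D has to wait for C (finishes minute 88); B (finishes minute 16). The latest of these is minute 88, so D runs minute 88 to 88 + 10 = minute 98.

98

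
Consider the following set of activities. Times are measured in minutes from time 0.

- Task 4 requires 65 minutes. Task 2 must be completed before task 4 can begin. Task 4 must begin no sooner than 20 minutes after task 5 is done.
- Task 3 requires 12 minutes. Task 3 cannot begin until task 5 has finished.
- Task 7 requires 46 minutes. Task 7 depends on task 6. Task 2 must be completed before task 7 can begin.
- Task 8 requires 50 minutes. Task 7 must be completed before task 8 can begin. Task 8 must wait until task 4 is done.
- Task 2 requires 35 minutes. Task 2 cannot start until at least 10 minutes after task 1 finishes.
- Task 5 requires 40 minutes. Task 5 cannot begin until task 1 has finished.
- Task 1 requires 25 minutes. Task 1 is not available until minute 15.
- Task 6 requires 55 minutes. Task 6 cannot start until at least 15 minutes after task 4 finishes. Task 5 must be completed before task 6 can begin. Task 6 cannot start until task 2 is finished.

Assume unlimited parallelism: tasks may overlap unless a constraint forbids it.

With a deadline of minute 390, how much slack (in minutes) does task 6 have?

59

After its own release at minute 15, task 1 can start at minute 15 and finishes at minute 40.
After task 1 (finishes minute 40), task 5 can start at minute 40 and finishes at minute 80.
Task 2 waits on task 1 (finishes minute 40, plus 10-minute gap → minute 50), so it starts at minute 50 and finishes at 50 + 35 = minute 85.
For task 4: task 2 (finishes minute 85); task 5 (finishes minute 80, plus 20-minute gap → minute 100). Taking the maximum gives a start of minute 100, and it finishes at 100 + 65 = minute 165.
Task 6 cannot start until task 4 (finishes minute 165, plus 15-minute gap → minute 180); task 5 (finishes minute 80); task 2 (finishes minute 85). The controlling bound is minute 180, so task 6 finishes at 180 + 55 = minute 235.

Working backward from the deadline:
Task 8 has no dependents, so it just needs to finish by minute 390. Starting by 390 − 50 = minute 340 achieves that.
Since task 8 (must start by minute 340) depends on it, task 7 must finish by minute 340. Backing off its 46-minute duration gives a latest start of minute 294.
Task 6 has to be done before task 7 (must start by minute 294). That means finishing by minute 294, i.e. starting by 294 − 55 = minute 239.
So task 6 can start as early as minute 180 and as late as minute 239, giving 239 − 180 = 59 minutes of slack.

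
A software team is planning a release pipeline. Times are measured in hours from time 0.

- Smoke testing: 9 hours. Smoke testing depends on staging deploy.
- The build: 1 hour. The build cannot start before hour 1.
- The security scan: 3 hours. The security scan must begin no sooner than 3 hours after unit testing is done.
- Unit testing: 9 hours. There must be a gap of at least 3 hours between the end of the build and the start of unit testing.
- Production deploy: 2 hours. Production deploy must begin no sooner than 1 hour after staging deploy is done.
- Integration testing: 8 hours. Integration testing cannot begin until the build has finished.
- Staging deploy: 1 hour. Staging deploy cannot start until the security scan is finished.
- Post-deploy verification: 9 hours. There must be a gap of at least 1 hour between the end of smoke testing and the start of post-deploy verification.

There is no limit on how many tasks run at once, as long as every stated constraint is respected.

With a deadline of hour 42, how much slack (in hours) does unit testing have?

2

The build cannot begin until its own release at hour 1. It runs from hour 1 to 1 + 1 = hour 2.
Unit testing waits on the build (finishes hour 2, plus 3-hour gap → hour 5), so it starts at hour 5 and finishes at 5 + 9 = hour 14.

Working backward from the deadline:
Nothing follows post-deploy verification; the deadline of hour 42 is its only limit. It must start by 42 − 9 = hour 33.
Smoke testing feeds into post-deploy verification (must start by hour 33, minus 1-hour gap → hour 32); so smoke testing must finish by hour 32 and therefore start by hour 23.
Nothing follows production deploy; the deadline of hour 42 is its only limit. It must start by 42 − 2 = hour 40.
Staging deploy must finish in time for smoke testing (must start by hour 23); production deploy (must start by hour 40, minus 1-hour gap → hour 39). The tightest is hour 23, so staging deploy must start by 23 − 1 = hour 22.
Since staging deploy (must start by hour 22) depends on it, the security scan must finish by hour 22. Backing off its 3-hour duration gives a latest start of hour 19.
Unit testing must finish before the security scan (must start by hour 19, minus 3-hour gap → hour 16). With a 9-hour duration, unit testing must start by 16 − 9 = hour 7.
So unit testing can start as early as hour 5 and as late as hour 7, giving 7 − 5 = 2 hours of slack.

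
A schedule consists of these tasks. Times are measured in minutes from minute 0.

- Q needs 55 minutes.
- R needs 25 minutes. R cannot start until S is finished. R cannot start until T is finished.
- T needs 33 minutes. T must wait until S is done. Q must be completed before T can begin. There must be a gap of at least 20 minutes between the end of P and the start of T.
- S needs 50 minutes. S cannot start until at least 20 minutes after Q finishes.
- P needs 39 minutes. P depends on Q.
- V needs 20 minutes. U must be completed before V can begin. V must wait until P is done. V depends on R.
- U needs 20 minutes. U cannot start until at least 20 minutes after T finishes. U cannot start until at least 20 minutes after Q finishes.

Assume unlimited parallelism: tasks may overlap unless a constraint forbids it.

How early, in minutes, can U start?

178

Nothing blocks Q, so it runs from minute 0 to minute 55.
S waits on Q (finishes minute 55, plus 20-minute gap → minute 75), so it starts at minute 75 and finishes at 75 + 50 = minute 125.
After Q (finishes minute 55), P can start at minute 55 and finishes at minute 94.
T needs all of S (finishes minute 125); Q (finishes minute 55); P (finishes minute 94, plus 20-minute gap → minute 114). That puts its earliest start at minute 125; it finishes at 125 + 33 = minute 158.
U waits on T (finishes minute 158, plus 20-minute gap → minute 178); Q (finishes minute 55, plus 20-minute gap → minute 75). The latest of these is minute 178, which is the earliest U can start.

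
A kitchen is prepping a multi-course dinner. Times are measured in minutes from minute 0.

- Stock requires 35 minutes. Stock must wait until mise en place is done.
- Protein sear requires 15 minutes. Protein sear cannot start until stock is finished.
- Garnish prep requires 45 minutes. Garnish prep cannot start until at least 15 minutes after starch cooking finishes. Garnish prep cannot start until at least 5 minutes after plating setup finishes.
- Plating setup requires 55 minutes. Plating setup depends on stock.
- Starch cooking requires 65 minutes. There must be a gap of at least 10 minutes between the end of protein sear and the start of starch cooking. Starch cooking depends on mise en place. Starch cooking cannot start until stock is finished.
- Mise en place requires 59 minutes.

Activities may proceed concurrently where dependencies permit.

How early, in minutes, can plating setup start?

94

Mise en place has no prerequisites, so it starts at minute 0 and finishes at minute 59.
After mise en place (finishes minute 59), stock can start at minute 59 and finishes at minute 94.
Plating setup waits on stock (finishes minute 94), so the earliest it can start is minute 94.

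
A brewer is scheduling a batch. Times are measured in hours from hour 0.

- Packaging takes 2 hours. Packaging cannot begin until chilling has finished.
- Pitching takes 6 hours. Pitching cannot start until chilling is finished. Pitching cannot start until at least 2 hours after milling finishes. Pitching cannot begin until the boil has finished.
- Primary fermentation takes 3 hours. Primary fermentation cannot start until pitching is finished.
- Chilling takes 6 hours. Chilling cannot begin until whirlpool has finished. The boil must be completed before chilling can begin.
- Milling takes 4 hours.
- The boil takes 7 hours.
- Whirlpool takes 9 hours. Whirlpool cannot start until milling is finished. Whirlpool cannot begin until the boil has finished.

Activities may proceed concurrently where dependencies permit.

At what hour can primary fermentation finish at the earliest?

31

The boil has no prerequisites, so it starts at hour 0 and finishes at hour 7.
Milling can start immediately at hour 0; it finishes at hour 4.
Whirlpool has to wait for milling (finishes hour 4); the boil (finishes hour 7). The latest of these is hour 7, so whirlpool runs hour 7 to 7 + 9 = hour 16.
Chilling has to wait for whirlpool (finishes hour 16); the boil (finishes hour 7). The latest of these is hour 16, so chilling runs hour 16 to 16 + 6 = hour 22.
For pitching: chilling (finishes hour 22); milling (finishes hour 4, plus 2-hour gap → hour 6); the boil (finishes hour 7). Taking the maximum gives a start of hour 22, and it finishes at 22 + 6 = hour 28.
Primary fermentation cannot begin until pitching (finishes hour 28). It runs from hour 28 to 28 + 3 = hour 31.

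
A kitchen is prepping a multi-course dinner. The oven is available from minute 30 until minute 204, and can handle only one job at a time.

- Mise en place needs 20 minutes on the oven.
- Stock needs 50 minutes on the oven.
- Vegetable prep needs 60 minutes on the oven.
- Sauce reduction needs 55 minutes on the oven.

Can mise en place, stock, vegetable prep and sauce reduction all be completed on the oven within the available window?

No

The oven window is 204 − 30 = 174 minutes.
Running back to back, the jobs need 20 + 50 + 60 + 55 = 185 minutes on the oven.
Since 185 > 174, they cannot all fit.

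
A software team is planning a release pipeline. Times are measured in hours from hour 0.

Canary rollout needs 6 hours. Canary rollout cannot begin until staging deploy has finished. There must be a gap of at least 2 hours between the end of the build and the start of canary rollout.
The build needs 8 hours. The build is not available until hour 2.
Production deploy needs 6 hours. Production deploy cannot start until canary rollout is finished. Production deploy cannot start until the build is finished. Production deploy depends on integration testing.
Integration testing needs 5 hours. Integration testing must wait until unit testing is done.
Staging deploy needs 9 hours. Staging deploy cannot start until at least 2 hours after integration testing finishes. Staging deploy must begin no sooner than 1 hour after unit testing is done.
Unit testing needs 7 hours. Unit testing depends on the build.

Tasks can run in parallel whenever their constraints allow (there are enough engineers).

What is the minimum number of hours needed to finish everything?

The build cannot begin until its own release at hour 2. It runs from hour 2 to 2 + 8 = hour 10.
After the build (finishes hour 10), unit testing can start at hour 10 and finishes at hour 17.
Integration testing waits on unit testing (finishes hour 17), so it starts at hour 17 and finishes at 17 + 5 = hour 22.
For staging deploy: integration testing (finishes hour 22, plus 2-hour gap → hour 24); unit testing (finishes hour 17, plus 1-hour gap → hour 18). Taking the maximum gives a start of hour 24, and it finishes at 24 + 9 = hour 33.
Canary rollout cannot start until staging deploy (finishes hour 33); the build (finishes hour 10, plus 2-hour gap → hour 12). The controlling bound is hour 33, so canary rollout finishes at 33 + 6 = hour 39.
For production deploy: canary rollout (finishes hour 39); the build (finishes hour 10); integration testing (finishes hour 22). Taking the maximum gives a start of hour 39, and it finishes at 39 + 6 = hour 45.
All tasks are finished once the last one completes. Finish times: The build at 10, Unit testing at 17, Integration testing at 22, Staging deploy at 33, Canary rollout at 39, Production deploy at 45. The latest is hour 45.

45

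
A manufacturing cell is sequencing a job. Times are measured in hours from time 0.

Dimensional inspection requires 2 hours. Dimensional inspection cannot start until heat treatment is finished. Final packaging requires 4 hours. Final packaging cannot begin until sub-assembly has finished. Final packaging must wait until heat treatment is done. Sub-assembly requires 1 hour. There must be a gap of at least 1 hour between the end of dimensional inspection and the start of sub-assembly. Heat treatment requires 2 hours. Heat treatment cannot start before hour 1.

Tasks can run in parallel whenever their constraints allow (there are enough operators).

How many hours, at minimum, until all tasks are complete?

11

After its own release at hour 1, heat treatment can start at hour 1 and finishes at hour 3.
Dimensional inspection waits on heat treatment (finishes hour 3), so it starts at hour 3 and finishes at 3 + 2 = hour 5.
Sub-assembly cannot begin until dimensional inspection (finishes hour 5, plus 1-hour gap → hour 6). It runs from hour 6 to 6 + 1 = hour 7.
For final packaging: sub-assembly (finishes hour 7); heat treatment (finishes hour 3). Taking the maximum gives a start of hour 7, and it finishes at 7 + 4 = hour 11.
All tasks are finished once the last one completes. Finish times: Heat treatment at 3, Dimensional inspection at 5, Sub-assembly at 7, Final packaging at 11. The latest is hour 11.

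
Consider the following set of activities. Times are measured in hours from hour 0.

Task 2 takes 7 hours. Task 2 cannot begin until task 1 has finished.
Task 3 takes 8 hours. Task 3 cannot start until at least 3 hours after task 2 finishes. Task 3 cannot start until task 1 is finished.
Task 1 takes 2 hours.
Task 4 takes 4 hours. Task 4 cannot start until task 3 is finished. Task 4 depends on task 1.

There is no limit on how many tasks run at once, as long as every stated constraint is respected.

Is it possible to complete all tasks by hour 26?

Task 1 can start immediately at hour 0; it finishes at hour 2.
After task 1 (finishes hour 2), task 2 can start at hour 2 and finishes at hour 9.
Task 3 needs all of task 2 (finishes hour 9, plus 3-hour gap → hour 12); task 1 (finishes hour 2). That puts its earliest start at hour 12; it finishes at 12 + 8 = hour 20.
Task 4 needs all of task 3 (finishes hour 20); task 1 (finishes hour 2). That puts its earliest start at hour 20; it finishes at 20 + 4 = hour 24.
Every task is finished by hour 24, which is no later than the deadline of 26, so the schedule is feasible.

Yes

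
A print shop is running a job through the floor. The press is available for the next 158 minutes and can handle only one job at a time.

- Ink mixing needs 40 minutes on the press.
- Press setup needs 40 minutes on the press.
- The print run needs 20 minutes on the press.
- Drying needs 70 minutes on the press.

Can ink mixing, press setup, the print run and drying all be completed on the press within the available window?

No

Running back to back, the jobs need 40 + 40 + 20 + 70 = 170 minutes on the press.
Since 170 > 158, they cannot all fit.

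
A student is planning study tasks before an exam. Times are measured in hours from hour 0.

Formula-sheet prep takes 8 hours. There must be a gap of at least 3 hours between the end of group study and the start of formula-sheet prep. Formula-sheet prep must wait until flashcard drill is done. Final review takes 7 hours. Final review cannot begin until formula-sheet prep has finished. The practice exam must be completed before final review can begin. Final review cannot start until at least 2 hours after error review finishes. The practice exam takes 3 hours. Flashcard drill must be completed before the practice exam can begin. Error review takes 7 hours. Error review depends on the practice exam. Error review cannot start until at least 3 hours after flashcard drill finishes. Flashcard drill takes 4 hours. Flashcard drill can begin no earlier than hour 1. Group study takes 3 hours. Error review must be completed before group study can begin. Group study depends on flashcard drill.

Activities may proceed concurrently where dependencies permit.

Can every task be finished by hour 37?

Yes

Flashcard drill cannot begin until its own release at hour 1. It runs from hour 1 to 1 + 4 = hour 5.
After flashcard drill (finishes hour 5), the practice exam can start at hour 5 and finishes at hour 8.
Error review needs all of the practice exam (finishes hour 8); flashcard drill (finishes hour 5, plus 3-hour gap → hour 8). That puts its earliest start at hour 8; it finishes at 8 + 7 = hour 15.
Group study needs all of error review (finishes hour 15); flashcard drill (finishes hour 5). That puts its earliest start at hour 15; it finishes at 15 + 3 = hour 18.
For formula-sheet prep: group study (finishes hour 18, plus 3-hour gap → hour 21); flashcard drill (finishes hour 5). Taking the maximum gives a start of hour 21, and it finishes at 21 + 8 = hour 29.
For final review: formula-sheet prep (finishes hour 29); the practice exam (finishes hour 8); error review (finishes hour 15, plus 2-hour gap → hour 17). Taking the maximum gives a start of hour 29, and it finishes at 29 + 7 = hour 36.
Every task is finished by hour 36, which is no later than the deadline of 37, so the schedule is feasible.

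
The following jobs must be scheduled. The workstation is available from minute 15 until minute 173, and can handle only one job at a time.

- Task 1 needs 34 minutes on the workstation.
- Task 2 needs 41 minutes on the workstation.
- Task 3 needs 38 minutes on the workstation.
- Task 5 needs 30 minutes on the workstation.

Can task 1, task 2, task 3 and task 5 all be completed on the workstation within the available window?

The workstation window is 173 − 15 = 158 minutes.
Running back to back, the jobs need 34 + 41 + 38 + 30 = 143 minutes on the workstation.
Since 143 ≤ 158, they fit within the window.

Yes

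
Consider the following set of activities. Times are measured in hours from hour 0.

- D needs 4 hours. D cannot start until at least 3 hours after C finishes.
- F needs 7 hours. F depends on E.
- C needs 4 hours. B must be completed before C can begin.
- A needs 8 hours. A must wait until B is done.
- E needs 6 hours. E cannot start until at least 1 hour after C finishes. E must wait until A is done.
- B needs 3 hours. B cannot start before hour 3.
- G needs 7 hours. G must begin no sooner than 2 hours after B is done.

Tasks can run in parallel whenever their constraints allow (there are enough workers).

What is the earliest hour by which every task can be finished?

B cannot begin until its own release at hour 3. It runs from hour 3 to 3 + 3 = hour 6.
G cannot begin until B (finishes hour 6, plus 2-hour gap → hour 8). It runs from hour 8 to 8 + 7 = hour 15.
C cannot begin until B (finishes hour 6). It runs from hour 6 to 6 + 4 = hour 10.
After C (finishes hour 10, plus 3-hour gap → hour 13), D can start at hour 13 and finishes at hour 17.
After B (finishes hour 6), A can start at hour 6 and finishes at hour 14.
For E: C (finishes hour 10, plus 1-hour gap → hour 11); A (finishes hour 14). Taking the maximum gives a start of hour 14, and it finishes at 14 + 6 = hour 20.
F waits on E (finishes hour 20), so it starts at hour 20 and finishes at 20 + 7 = hour 27.
All tasks are finished once the last one completes. Finish times: A at 14, B at 6, C at 10, D at 17, E at 20, F at 27, G at 15. The latest is hour 27.

27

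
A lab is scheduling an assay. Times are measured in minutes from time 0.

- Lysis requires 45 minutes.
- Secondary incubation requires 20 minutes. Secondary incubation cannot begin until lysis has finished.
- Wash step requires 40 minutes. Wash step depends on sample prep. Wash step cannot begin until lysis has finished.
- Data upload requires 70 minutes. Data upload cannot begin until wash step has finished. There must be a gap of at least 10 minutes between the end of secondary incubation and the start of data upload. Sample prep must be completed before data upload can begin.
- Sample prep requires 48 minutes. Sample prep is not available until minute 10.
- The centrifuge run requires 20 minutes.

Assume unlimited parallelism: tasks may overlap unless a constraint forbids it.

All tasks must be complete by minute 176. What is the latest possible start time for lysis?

Nothing follows data upload; the deadline of minute 176 is its only limit. It must start by 176 − 70 = minute 106.
Since data upload (must start by minute 106) depends on it, wash step must finish by minute 106. Backing off its 40-minute duration gives a latest start of minute 66.
Secondary incubation has to be done before data upload (must start by minute 106, minus 10-minute gap → minute 96). That means finishing by minute 96, i.e. starting by 96 − 20 = minute 76.
Lysis feeds wash step (must start by minute 66); secondary incubation (must start by minute 76). Taking the minimum, lysis must finish by minute 66 and start by 66 − 45 = minute 21.

21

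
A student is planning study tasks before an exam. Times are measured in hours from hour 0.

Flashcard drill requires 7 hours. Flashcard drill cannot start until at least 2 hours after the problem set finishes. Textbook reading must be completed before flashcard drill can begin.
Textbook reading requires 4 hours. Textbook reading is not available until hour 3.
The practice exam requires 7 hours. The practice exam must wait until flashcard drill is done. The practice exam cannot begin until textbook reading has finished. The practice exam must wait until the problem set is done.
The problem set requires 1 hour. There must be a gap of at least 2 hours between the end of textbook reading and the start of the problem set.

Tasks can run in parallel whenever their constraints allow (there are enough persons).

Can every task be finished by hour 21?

No

Textbook reading waits on its own release at hour 3, so it starts at hour 3 and finishes at 3 + 4 = hour 7.
The problem set cannot begin until textbook reading (finishes hour 7, plus 2-hour gap → hour 9). It runs from hour 9 to 9 + 1 = hour 10.
Flashcard drill has to wait for the problem set (finishes hour 10, plus 2-hour gap → hour 12); textbook reading (finishes hour 7). The latest of these is hour 12, so flashcard drill runs hour 12 to 12 + 7 = hour 19.
The practice exam has to wait for flashcard drill (finishes hour 19); textbook reading (finishes hour 7); the problem set (finishes hour 10). The latest of these is hour 19, so the practice exam runs hour 19 to 19 + 7 = hour 26.
The earliest everything can be done is hour 26, which is after the deadline of 21, so it is not possible.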